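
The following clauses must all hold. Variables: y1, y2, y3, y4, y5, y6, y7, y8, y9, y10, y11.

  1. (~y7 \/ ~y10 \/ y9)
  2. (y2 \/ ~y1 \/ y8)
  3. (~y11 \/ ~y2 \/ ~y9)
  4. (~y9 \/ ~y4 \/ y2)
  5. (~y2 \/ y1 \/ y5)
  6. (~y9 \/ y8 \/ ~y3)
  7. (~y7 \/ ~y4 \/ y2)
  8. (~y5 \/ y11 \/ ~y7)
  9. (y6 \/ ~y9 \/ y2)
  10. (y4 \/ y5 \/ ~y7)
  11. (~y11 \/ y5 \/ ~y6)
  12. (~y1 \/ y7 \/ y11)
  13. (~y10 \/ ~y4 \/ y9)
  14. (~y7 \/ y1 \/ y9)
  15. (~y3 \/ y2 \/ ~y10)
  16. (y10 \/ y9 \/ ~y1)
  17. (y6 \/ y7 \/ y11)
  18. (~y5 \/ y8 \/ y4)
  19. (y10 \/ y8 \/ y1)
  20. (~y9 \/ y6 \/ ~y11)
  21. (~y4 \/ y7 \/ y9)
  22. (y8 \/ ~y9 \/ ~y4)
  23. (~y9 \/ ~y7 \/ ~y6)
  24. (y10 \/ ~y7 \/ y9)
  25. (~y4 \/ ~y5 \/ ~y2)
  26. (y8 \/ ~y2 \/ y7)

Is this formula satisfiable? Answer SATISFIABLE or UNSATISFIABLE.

y3 occurs only negated in the remaining clauses — set y3 = False.
y8 occurs only positively in the remaining clauses — set y8 = True.
Branch on y1: take y1 = True.
Branch on y2: take y2 = True.
Try y4 = True.
  then y5 is forced to False.
For the remaining variables, y6 = False, y7 = True, y9 = True, y10 = True, y11 = False works.
So y1=T, y2=T, y3=F, y4=T, y5=F, y6=F, y7=T, y8=T, y9=T, y10=T, y11=F is a satisfying assignment.

SATISFIABLE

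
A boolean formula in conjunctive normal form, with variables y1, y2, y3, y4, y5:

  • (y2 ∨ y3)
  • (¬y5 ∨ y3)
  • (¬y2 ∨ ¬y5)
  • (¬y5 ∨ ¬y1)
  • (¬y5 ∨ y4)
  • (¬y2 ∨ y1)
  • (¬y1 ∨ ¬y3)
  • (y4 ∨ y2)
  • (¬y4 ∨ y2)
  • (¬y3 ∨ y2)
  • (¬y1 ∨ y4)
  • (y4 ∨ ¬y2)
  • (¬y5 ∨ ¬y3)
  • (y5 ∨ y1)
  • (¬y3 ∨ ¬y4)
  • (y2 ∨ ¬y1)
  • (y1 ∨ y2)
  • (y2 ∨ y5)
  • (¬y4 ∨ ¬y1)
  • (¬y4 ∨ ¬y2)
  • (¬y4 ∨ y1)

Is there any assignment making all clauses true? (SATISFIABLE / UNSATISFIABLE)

y2 = True:
  propagation gives y5=False, y1=True, y3=False, y4=True; an empty clause results — contradiction.
y2 = False:
  propagation gives y3=True; an empty clause results — contradiction.
Every branch closes, so no satisfying assignment exists.

UNSATISFIABLE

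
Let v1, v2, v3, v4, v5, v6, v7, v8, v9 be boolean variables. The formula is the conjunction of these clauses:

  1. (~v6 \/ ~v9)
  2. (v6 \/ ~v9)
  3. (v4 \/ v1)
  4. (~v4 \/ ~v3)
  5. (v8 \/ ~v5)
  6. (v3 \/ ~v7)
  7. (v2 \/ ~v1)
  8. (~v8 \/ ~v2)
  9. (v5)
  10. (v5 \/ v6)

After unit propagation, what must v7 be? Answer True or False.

Unit clause (v5) sets v5 = True.
From (~v5 \/ v8) and v5 = True: v8 = True.
(~v8 \/ ~v2) with v8 = True leaves only ~v2, so v2 = False.
In (v2 \/ ~v1), v2 is now false; ~v1 must hold, so v1 = False.
In (v1 \/ v4), v1 is now false; v4 must hold, so v4 = True.
In (~v4 \/ ~v3), ~v4 is now false; ~v3 must hold, so v3 = False.
From (~v7 \/ v3) and v3 = False: v7 = False.

False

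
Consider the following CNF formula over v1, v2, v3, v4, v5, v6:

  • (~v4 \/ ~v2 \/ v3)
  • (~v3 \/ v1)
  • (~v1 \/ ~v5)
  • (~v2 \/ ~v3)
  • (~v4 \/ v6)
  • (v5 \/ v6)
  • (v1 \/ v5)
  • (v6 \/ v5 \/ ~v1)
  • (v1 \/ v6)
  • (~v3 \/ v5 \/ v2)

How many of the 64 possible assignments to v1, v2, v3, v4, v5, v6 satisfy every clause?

Satisfying assignments:
  v1=0 v2=0 v3=0 v4=0 v5=1 v6=1
  v1=0 v2=0 v3=0 v4=1 v5=1 v6=1
  v1=0 v2=1 v3=0 v4=0 v5=1 v6=1
  v1=1 v2=0 v3=0 v4=0 v5=0 v6=1
  v1=1 v2=0 v3=0 v4=1 v5=0 v6=1
  v1=1 v2=1 v3=0 v4=0 v5=0 v6=1
Count: 6.

6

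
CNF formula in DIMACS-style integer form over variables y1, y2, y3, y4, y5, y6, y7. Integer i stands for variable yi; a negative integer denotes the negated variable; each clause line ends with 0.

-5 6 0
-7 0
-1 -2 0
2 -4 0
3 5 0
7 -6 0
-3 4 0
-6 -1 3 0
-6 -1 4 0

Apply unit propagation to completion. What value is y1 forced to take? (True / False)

False

Unit clause (NOT y7) sets y7 = False.
In (NOT y6 OR y7), y7 is now false; NOT y6 must hold, so y6 = False.
In (y6 OR NOT y5), y6 is now false; NOT y5 must hold, so y5 = False.
In (y5 OR y3), y5 is now false; y3 must hold, so y3 = True.
(y4 OR NOT y3): since y3 = True, the clause reduces to (y4). y4 = True.
(NOT y4 OR y2): since y4 = True, the clause reduces to (y2). y2 = True.
(NOT y1 OR NOT y2): since y2 = True, the clause reduces to (NOT y1). y1 = False.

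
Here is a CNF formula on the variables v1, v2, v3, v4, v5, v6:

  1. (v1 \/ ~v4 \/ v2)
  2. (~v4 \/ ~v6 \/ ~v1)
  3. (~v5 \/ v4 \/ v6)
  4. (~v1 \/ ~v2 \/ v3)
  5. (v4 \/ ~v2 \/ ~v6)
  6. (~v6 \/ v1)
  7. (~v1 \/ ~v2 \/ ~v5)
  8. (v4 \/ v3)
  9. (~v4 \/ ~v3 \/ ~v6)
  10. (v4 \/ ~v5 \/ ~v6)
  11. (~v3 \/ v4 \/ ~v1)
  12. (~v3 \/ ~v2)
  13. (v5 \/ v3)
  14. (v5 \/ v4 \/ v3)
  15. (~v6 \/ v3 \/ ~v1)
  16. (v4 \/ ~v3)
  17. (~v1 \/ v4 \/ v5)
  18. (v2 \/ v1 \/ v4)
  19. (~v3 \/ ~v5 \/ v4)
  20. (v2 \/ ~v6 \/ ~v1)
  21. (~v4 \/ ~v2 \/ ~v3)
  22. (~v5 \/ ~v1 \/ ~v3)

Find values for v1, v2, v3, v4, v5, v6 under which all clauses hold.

Set v1 = True and propagate.
The remaining clauses are satisfied by v2 = False, v3 = False, v4 = True, v5 = True, v6 = False.
Check each clause:
  1. (v2 \/ v1 \/ ~v4) — v1 is true.
  2. (~v6 \/ ~v4 \/ ~v1) — ~v6 is true.
  3. (~v5 \/ v6 \/ v4) — v4 is true.
  4. (~v2 \/ ~v1 \/ v3) — ~v2 is true.
  5. (~v2 \/ v4 \/ ~v6) — ~v6 is true.
  6. (~v6 \/ v1) — v1 is true.
  7. (~v2 \/ ~v5 \/ ~v1) — ~v2 is true.
  8. (v3 \/ v4) — v4 is true.
  9. (~v6 \/ ~v4 \/ ~v3) — ~v6 is true.
  10. (~v5 \/ ~v6 \/ v4) — ~v6 is true.
  11. (v4 \/ ~v1 \/ ~v3) — v4 is true.
  12. (~v3 \/ ~v2) — ~v3 is true.
  13. (v5 \/ v3) — v5 is true.
  14. (v5 \/ v4 \/ v3) — v4 is true.
  15. (~v6 \/ v3 \/ ~v1) — ~v6 is true.
  16. (~v3 \/ v4) — v4 is true.
  17. (v4 \/ ~v1 \/ v5) — v4 is true.
  18. (v2 \/ v4 \/ v1) — v1 is true.
  19. (~v3 \/ v4 \/ ~v5) — v4 is true.
  20. (~v6 \/ ~v1 \/ v2) — ~v6 is true.
  21. (~v3 \/ ~v2 \/ ~v4) — ~v3 is true.
  22. (~v5 \/ ~v1 \/ ~v3) — ~v3 is true.

v1=1  v2=0  v3=0  v4=1  v5=1  v6=0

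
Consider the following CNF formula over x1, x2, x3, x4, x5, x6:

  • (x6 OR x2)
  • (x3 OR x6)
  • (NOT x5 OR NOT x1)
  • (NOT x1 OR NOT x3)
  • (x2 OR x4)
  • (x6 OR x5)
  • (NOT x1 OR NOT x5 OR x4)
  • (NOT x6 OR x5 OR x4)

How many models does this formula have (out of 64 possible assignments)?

14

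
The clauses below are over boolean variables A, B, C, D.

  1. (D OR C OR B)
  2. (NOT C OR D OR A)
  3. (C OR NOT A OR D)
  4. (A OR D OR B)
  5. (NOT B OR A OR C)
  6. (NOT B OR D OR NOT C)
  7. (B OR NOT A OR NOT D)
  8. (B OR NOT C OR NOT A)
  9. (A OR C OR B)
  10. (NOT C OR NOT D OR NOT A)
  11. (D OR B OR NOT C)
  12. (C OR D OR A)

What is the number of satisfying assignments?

3

The models are:
  A=F B=F C=T D=T
  A=F B=T C=T D=T
  A=T B=T C=F D=T
Count: 3.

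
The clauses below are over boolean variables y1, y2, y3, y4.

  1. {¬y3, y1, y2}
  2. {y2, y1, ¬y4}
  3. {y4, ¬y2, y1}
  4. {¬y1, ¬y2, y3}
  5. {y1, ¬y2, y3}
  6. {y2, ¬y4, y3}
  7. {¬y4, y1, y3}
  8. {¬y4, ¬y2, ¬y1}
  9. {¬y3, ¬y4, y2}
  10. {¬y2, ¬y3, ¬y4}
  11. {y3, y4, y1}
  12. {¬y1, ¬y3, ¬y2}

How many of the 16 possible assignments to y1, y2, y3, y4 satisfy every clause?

Satisfying assignments:
  y1=1 y2=0 y3=0 y4=0
  y1=1 y2=0 y3=1 y4=0
That's 2 in total.

2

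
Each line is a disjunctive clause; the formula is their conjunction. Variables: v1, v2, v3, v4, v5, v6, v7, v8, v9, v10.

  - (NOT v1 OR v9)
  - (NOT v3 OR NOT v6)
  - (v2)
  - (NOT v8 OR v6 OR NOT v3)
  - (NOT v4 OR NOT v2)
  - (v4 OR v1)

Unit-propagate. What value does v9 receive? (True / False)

Unit clause (v2) sets v2 = True.
(NOT v4 OR NOT v2): since v2 = True, the clause reduces to (NOT v4). v4 = False.
In (v1 OR v4), v4 is now false; v1 must hold, so v1 = True.
(NOT v1 OR v9) with v1 = True leaves only v9, so v9 = True.

True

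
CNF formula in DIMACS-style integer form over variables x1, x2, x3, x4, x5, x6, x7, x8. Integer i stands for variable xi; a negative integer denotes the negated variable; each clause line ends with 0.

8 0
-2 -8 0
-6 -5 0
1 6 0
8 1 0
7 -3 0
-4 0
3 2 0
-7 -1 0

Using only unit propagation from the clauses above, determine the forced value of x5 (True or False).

False

(x8) stands alone — x8 = True.
(¬x8 ∨ ¬x2): since x8 = True, the clause reduces to (¬x2). x2 = False.
(¬x4) is a unit clause: x4 = False.
(x2 ∨ x3): since x2 = False, the clause reduces to (x3). x3 = True.
(x7 ∨ ¬x3) with x3 = True leaves only x7, so x7 = True.
In (¬x1 ∨ ¬x7), ¬x7 is now false; ¬x1 must hold, so x1 = False.
(x1 ∨ x6): since x1 = False, the clause reduces to (x6). x6 = True.
In (¬x5 ∨ ¬x6), ¬x6 is now false; ¬x5 must hold, so x5 = False.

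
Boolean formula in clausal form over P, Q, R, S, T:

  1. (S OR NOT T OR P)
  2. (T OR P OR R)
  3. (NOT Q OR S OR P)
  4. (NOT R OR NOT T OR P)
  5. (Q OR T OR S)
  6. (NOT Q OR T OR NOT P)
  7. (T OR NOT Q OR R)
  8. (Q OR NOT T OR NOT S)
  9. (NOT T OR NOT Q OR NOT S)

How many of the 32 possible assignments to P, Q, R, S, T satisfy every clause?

8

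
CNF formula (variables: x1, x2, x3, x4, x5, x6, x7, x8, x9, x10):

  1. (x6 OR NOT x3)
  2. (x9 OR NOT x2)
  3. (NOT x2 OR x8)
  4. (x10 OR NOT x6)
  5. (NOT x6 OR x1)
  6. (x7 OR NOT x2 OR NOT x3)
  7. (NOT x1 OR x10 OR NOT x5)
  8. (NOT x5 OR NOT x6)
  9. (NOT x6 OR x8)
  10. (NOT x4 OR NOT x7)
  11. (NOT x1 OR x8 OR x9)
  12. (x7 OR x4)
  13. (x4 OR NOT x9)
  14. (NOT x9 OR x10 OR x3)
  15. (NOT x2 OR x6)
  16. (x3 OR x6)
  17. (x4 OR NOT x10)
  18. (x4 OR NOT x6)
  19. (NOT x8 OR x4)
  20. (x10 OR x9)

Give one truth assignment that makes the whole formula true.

x2 occurs only negated in the remaining clauses — set x2 = False.
x5 occurs only negated in the remaining clauses — set x5 = False.
Try x1 = True.
Branch on x3: take x3 = False.
  then x6 is forced to True.
  then x10 is forced to True.
  then x8 is forced to True.
  then x4 is forced to True.
  then x7 is forced to False.
x9 is now unconstrained; take x9 = False.
Every clause has at least one true literal under this assignment.
Check each clause:
  1. (x6 OR NOT x3) — NOT x3 is true.
  2. (NOT x2 OR x9) — NOT x2 is true.
  3. (x8 OR NOT x2) — x8 is true.
  4. (x10 OR NOT x6) — x10 is true.
  5. (NOT x6 OR x1) — x1 is true.
  6. (x7 OR NOT x2 OR NOT x3) — NOT x3 is true.
  7. (NOT x1 OR NOT x5 OR x10) — x10 is true.
  8. (NOT x6 OR NOT x5) — NOT x5 is true.
  9. (NOT x6 OR x8) — x8 is true.
  10. (NOT x7 OR NOT x4) — NOT x7 is true.
  11. (NOT x1 OR x8 OR x9) — x8 is true.
  12. (x4 OR x7) — x4 is true.
  13. (x4 OR NOT x9) — x4 is true.
  14. (x10 OR NOT x9 OR x3) — x10 is true.
  15. (x6 OR NOT x2) — NOT x2 is true.
  16. (x6 OR x3) — x6 is true.
  17. (NOT x10 OR x4) — x4 is true.
  18. (NOT x6 OR x4) — x4 is true.
  19. (NOT x8 OR x4) — x4 is true.
  20. (x10 OR x9) — x10 is true.

x1=T, x2=F, x3=F, x4=T, x5=F, x6=T, x7=F, x8=T, x9=F, x10=T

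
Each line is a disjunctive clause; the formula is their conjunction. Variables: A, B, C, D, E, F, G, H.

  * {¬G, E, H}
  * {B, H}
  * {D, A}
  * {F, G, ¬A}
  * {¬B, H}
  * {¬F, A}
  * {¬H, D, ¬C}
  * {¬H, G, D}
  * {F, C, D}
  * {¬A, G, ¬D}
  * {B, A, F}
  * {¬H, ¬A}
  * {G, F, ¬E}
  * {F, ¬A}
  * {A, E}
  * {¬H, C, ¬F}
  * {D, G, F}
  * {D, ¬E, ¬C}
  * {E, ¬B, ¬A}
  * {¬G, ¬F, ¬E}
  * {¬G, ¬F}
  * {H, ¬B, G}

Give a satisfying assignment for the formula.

Try A = False.
  then D is forced to True.
  then F is forced to False.
  then B is forced to True.
  then H is forced to True.
  then E is forced to True.
  then G is forced to True.
C is now unconstrained; take C = True.

A=F, B=T, C=T, D=T, E=T, F=F, G=T, H=T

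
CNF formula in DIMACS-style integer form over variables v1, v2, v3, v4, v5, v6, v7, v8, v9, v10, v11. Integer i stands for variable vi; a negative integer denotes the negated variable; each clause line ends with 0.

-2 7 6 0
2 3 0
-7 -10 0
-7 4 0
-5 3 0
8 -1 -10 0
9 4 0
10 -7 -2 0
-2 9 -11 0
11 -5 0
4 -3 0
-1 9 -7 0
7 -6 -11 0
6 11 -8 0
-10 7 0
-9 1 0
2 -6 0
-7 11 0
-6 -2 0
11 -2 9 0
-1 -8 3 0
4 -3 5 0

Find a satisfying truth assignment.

v1=T  v2=F  v3=T  v4=T  v5=F  v6=F  v7=F  v8=T  v9=F  v10=F  v11=T

v4 occurs only positively in the remaining clauses — set v4 = True.
Set v1 = True and propagate.
Set v2 = False and propagate.
  then v3 is forced to True.
  then v6 is forced to False.
Try v5 = False.
The remaining clauses are satisfied by v7 = False, v8 = True, v9 = False, v10 = False, v11 = True.
Every clause has at least one true literal under this assignment.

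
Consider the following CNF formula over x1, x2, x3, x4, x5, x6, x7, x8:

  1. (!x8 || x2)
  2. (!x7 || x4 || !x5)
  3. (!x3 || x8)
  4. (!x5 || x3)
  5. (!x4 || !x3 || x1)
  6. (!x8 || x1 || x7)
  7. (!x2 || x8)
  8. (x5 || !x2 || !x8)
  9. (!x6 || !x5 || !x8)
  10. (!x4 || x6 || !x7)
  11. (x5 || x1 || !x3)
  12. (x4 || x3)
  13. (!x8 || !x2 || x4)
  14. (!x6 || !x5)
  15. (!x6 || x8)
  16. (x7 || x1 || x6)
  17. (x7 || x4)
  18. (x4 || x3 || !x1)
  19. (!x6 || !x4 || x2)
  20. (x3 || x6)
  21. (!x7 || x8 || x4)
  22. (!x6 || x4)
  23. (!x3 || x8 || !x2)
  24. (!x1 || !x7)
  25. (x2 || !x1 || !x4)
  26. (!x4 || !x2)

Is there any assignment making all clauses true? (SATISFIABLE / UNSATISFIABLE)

UNSATISFIABLE

x4 = True:
  propagation gives x2=False, x8=False, x3=False, x5=False; an empty clause results — contradiction.
x4 = False:
  propagation gives x3=True, x8=True, x2=True; an empty clause results — contradiction.
Every branch closes, so no satisfying assignment exists.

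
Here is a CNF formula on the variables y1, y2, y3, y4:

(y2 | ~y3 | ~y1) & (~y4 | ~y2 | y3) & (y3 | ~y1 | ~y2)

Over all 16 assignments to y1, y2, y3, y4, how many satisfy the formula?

11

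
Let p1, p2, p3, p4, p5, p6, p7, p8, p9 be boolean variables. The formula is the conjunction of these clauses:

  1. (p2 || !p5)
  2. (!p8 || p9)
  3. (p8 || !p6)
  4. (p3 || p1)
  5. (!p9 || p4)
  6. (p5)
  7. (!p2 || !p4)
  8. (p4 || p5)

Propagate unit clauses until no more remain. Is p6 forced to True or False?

(p5) is a unit clause: p5 = True.
From (!p5 || p2) and p5 = True: p2 = True.
(!p4 || !p2): since p2 = True, the clause reduces to (!p4). p4 = False.
(p4 || !p9) with p4 = False leaves only !p9, so p9 = False.
(!p8 || p9) with p9 = False leaves only !p8, so p8 = False.
(p8 || !p6): since p8 = False, the clause reduces to (!p6). p6 = False.

False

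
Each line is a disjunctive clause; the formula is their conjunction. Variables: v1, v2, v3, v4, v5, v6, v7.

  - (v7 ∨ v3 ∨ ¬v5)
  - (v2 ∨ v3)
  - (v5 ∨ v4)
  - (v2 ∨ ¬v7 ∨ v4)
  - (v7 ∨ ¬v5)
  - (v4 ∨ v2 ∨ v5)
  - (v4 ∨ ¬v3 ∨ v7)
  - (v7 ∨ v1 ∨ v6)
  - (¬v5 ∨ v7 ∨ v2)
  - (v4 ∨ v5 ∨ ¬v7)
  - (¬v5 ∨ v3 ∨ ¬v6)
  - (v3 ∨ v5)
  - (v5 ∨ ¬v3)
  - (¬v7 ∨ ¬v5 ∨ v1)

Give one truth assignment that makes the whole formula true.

v1=T, v2=T, v3=F, v4=T, v5=T, v6=F, v7=T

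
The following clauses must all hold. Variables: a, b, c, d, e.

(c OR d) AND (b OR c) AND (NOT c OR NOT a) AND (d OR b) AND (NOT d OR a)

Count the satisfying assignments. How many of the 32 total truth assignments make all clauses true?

Satisfying assignments:
  a=0 b=1 c=1 d=0 e=0
  a=0 b=1 c=1 d=0 e=1
  a=1 b=1 c=0 d=1 e=0
  a=1 b=1 c=0 d=1 e=1
That's 4 in total.

4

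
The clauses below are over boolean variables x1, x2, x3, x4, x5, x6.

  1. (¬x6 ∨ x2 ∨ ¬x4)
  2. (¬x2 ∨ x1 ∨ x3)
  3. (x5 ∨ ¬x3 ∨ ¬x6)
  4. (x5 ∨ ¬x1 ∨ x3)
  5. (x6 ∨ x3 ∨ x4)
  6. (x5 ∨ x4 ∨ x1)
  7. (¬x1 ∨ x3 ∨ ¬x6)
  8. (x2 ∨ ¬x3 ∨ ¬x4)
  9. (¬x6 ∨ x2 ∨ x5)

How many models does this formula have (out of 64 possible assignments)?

21

Case analysis on x3 and x6:
  x3=1, x6=1: x1 free; 3 ways for (x2,x4,x5) × 2^1 = 6.
  x3=1, x6=0: 10 of the 16 assignments to (x1,x2,x4,x5) work.
  x3=0, x6=1: remaining (x1,x2,x4,x5) ∈ {(0,0,0,1)} — 1.
  x3=0, x6=0: remaining (x1,x2,x4,x5) ∈ {(0,0,1,0); (0,0,1,1); (1,0,1,1); (1,1,1,1)} — 4.
Total: 6 + 10 + 1 + 4 = 21.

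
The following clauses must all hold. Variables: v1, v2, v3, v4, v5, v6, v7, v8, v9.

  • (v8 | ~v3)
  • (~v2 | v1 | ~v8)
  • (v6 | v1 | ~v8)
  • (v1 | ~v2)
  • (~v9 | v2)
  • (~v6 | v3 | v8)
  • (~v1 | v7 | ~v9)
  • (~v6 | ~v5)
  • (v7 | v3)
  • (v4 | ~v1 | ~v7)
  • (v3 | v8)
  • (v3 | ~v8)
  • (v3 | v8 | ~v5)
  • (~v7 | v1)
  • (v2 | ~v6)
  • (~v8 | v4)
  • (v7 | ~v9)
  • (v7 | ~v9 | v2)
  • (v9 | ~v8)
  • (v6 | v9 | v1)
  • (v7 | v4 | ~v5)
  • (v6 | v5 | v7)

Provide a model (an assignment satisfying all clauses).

v4 occurs only positively in the remaining clauses — set v4 = True.
Branch on v1: take v1 = True.
Set v2 = True and propagate.
For the remaining variables, v3 = True, v5 = True, v6 = False, v7 = True, v8 = True, v9 = True works.

v1 = True  v2 = True  v3 = True  v4 = True  v5 = True  v6 = False  v7 = True  v8 = True  v9 = True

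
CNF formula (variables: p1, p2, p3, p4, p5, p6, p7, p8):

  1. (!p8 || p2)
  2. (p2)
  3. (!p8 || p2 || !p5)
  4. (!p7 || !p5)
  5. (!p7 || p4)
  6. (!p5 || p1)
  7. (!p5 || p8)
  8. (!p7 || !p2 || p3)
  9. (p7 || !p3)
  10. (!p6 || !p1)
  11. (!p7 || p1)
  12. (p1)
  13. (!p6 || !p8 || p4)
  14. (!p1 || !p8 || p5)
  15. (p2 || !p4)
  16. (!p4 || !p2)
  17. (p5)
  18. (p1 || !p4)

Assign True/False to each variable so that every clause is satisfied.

(p2) is a unit clause, so p2 = True.
The clause (p1) is unit: p1 must be True.
Unit propagation: (!p6) forces p6 = False.
The clause (!p4) is unit: p4 must be False.
(!p7) is a unit clause, so p7 = False.
(!p3) is a unit clause, so p3 = False.
(p5) is a unit clause, so p5 = True.
(p8) is a unit clause, so p8 = True.
Check each clause:
  1. (p2 || !p8) — p2 is true.
  2. (p2) — p2 is true.
  3. (!p5 || p2 || !p8) — p2 is true.
  4. (!p5 || !p7) — !p7 is true.
  5. (!p7 || p4) — !p7 is true.
  6. (p1 || !p5) — p1 is true.
  7. (!p5 || p8) — p8 is true.
  8. (p3 || !p7 || !p2) — !p7 is true.
  9. (!p3 || p7) — !p3 is true.
  10. (!p6 || !p1) — !p6 is true.
  11. (p1 || !p7) — p1 is true.
  12. (p1) — p1 is true.
  13. (!p6 || p4 || !p8) — !p6 is true.
  14. (p5 || !p8 || !p1) — p5 is true.
  15. (!p4 || p2) — p2 is true.
  16. (!p2 || !p4) — !p4 is true.
  17. (p5) — p5 is true.
  18. (p1 || !p4) — p1 is true.

p1=True, p2=True, p3=False, p4=False, p5=True, p6=False, p7=False, p8=True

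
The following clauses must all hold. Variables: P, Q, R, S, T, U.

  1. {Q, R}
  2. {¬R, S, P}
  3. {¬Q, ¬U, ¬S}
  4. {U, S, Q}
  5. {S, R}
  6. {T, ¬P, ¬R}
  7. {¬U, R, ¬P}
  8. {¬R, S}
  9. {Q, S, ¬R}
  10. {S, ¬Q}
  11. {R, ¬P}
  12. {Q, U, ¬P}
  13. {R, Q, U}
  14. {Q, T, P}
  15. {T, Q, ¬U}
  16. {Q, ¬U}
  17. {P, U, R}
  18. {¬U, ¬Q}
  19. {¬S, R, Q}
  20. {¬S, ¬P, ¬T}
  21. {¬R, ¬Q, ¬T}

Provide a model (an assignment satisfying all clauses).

P = False, Q = True, R = True, S = True, T = False, U = False

Check each clause:
  1. {R, Q} — Q is true.
  2. {¬R, S, P} — S is true.
  3. {¬U, ¬S, ¬Q} — ¬U is true.
  4. {Q, U, S} — Q is true.
  5. {S, R} — R is true.
  6. {¬P, T, ¬R} — ¬P is true.
  7. {¬P, R, ¬U} — ¬U is true.
  8. {S, ¬R} — S is true.
  9. {S, ¬R, Q} — Q is true.
  10. {S, ¬Q} — S is true.
  11. {¬P, R} — R is true.
  12. {U, Q, ¬P} — Q is true.
  13. {R, U, Q} — Q is true.
  14. {P, T, Q} — Q is true.
  15. {Q, T, ¬U} — ¬U is true.
  16. {¬U, Q} — ¬U is true.
  17. {R, U, P} — R is true.
  18. {¬Q, ¬U} — ¬U is true.
  19. {¬S, R, Q} — Q is true.
  20. {¬S, ¬P, ¬T} — ¬T is true.
  21. {¬Q, ¬T, ¬R} — ¬T is true.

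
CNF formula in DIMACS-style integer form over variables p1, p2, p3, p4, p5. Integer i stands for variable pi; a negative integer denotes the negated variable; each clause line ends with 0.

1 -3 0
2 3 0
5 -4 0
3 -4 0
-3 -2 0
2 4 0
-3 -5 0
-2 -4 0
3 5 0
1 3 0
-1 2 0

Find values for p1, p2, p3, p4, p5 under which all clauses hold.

p1 = True, p2 = True, p3 = False, p4 = False, p5 = True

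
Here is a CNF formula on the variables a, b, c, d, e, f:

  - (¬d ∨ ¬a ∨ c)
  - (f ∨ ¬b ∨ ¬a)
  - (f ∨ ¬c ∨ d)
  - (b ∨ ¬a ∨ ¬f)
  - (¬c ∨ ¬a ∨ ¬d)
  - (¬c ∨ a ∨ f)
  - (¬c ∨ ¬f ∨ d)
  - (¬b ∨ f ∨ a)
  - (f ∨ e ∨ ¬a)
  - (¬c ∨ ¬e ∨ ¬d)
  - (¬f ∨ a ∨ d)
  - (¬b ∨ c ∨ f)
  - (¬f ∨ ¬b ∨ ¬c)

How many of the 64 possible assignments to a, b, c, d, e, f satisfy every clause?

12

Split on f, then a.
  f=1, a=1: remaining (b,c,d,e) ∈ {(1,0,0,0); (1,0,0,1)} — 2.
  f=1, a=0: 5 of the 16 assignments to (b,c,d,e) work.
  f=0, a=1: remaining (b,c,d,e) ∈ {(0,0,0,1)} — 1.
  f=0, a=0: remaining (b,c,d,e) ∈ {(0,0,0,0); (0,0,0,1); (0,0,1,0); (0,0,1,1)} — 4.
Total: 2 + 5 + 1 + 4 = 12.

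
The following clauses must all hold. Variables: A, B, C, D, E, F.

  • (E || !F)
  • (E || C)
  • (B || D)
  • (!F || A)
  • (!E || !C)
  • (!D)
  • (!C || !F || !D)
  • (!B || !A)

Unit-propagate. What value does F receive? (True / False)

Unit clause (!D) sets D = False.
(B || D) with D = False leaves only B, so B = True.
From (!B || !A) and B = True: A = False.
(A || !F) with A = False leaves only !F, so F = False.

False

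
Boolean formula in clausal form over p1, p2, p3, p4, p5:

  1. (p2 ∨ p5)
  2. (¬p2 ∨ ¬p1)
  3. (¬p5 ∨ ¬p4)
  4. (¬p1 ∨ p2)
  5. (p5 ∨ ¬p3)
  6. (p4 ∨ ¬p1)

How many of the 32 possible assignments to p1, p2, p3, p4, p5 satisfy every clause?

6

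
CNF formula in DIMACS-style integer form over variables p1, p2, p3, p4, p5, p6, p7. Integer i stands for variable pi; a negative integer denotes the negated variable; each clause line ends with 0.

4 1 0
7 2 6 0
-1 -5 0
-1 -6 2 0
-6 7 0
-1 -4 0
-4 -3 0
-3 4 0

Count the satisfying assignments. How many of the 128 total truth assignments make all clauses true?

Split on p1, then p4.
  p1=T, p4=T: a clause becomes empty — 0.
  p1=T, p4=F: remaining (p2,p3,p5,p6,p7) ∈ {(F,F,F,F,T); (T,F,F,F,F); (T,F,F,F,T); (T,F,F,T,T)} — 4.
  p1=F, p4=T: p5 free; 5 ways for (p2,p3,p6,p7) × 2^1 = 10.
  p1=F, p4=F: a clause becomes empty — 0.
Total: 0 + 4 + 10 + 0 = 14.

14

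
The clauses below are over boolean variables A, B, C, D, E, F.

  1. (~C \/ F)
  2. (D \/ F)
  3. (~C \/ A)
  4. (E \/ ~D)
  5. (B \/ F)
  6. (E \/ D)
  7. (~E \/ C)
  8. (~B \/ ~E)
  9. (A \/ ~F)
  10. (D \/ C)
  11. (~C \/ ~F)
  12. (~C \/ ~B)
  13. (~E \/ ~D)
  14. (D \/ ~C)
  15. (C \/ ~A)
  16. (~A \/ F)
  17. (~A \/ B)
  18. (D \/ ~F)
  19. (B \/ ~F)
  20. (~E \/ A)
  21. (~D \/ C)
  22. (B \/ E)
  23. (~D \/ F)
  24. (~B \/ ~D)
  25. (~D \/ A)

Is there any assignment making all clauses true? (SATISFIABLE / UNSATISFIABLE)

D = True:
  propagation gives E=True; an empty clause results — contradiction.
D = False:
  propagation gives F=True; an empty clause results — contradiction.
Every branch closes, so no satisfying assignment exists.

UNSATISFIABLE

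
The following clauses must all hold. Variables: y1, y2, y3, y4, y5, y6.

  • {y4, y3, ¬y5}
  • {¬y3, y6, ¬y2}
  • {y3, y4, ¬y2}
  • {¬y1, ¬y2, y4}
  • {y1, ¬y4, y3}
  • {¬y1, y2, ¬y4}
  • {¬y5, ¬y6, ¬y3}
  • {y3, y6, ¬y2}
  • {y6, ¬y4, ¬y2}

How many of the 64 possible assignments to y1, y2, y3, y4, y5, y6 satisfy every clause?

Case analysis on y2 and y3:
  y2=T, y3=T: remaining (y1,y4,y5,y6) ∈ {(F,F,F,T); (F,T,F,T); (T,T,F,T)} — 3.
  y2=T, y3=F: remaining (y1,y4,y5,y6) ∈ {(T,T,F,T); (T,T,T,T)} — 2.
  y2=F, y3=T: 9 of the 16 assignments to (y1,y4,y5,y6) work.
  y2=F, y3=F: remaining (y1,y4,y5,y6) ∈ {(F,F,F,F); (F,F,F,T); (T,F,F,F); (T,F,F,T)} — 4.
Total: 3 + 2 + 9 + 4 = 18.

18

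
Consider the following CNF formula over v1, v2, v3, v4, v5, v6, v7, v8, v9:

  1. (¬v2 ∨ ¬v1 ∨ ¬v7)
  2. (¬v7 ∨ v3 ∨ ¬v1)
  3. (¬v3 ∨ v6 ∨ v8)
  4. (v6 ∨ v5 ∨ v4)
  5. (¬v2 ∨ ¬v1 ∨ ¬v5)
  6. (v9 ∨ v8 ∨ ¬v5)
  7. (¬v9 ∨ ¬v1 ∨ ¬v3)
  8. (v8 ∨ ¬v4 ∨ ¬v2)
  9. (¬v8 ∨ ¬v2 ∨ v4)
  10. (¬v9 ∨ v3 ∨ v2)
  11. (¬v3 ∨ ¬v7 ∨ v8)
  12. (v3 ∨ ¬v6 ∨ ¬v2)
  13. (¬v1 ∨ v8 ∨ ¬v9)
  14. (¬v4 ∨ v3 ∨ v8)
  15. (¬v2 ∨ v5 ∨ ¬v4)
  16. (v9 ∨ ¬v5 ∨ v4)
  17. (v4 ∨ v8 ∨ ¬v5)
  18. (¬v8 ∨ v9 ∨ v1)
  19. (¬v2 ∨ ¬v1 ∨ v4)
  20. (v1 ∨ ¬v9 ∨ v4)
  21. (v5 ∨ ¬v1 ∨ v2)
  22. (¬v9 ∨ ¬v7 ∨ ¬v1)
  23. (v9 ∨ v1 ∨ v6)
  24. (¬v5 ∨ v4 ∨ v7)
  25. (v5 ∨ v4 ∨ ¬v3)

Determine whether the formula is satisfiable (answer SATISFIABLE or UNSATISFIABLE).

SATISFIABLE

Set v1 = True and propagate.
Set v2 = False and propagate.
  then v5 is forced to True.
For the remaining variables, v3 = False, v4 = True, v6 = True, v7 = False, v8 = True, v9 = False works.
So v1=T, v2=F, v3=F, v4=T, v5=T, v6=T, v7=F, v8=T, v9=F is a satisfying assignment.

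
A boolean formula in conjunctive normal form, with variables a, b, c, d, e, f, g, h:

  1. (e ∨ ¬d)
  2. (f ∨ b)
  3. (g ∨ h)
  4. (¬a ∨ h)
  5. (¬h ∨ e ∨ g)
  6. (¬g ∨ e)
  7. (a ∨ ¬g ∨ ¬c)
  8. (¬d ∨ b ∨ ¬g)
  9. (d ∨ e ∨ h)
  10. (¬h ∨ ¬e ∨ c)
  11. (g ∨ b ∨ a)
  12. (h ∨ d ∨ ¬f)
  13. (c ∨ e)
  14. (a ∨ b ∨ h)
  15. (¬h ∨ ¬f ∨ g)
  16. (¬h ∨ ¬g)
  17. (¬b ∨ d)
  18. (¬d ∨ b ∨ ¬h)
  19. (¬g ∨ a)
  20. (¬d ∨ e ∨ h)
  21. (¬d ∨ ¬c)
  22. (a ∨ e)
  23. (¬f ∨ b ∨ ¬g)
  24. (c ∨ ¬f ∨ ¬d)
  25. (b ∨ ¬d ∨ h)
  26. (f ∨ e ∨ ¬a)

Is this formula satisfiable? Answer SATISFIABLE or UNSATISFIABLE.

h = True:
  propagation gives g=False, e=True, c=True, f=False; an empty clause results — contradiction.
h = False:
  propagation gives g=True, a=False; an empty clause results — contradiction.
Every branch closes, so no satisfying assignment exists.

UNSATISFIABLE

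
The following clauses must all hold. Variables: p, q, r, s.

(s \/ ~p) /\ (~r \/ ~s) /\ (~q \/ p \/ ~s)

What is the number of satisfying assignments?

Satisfying assignments:
  p=F q=F r=F s=F
  p=F q=F r=F s=T
  p=F q=F r=T s=F
  p=F q=T r=F s=F
  p=F q=T r=T s=F
  p=T q=F r=F s=T
  p=T q=T r=F s=T
That's 7 in total.

7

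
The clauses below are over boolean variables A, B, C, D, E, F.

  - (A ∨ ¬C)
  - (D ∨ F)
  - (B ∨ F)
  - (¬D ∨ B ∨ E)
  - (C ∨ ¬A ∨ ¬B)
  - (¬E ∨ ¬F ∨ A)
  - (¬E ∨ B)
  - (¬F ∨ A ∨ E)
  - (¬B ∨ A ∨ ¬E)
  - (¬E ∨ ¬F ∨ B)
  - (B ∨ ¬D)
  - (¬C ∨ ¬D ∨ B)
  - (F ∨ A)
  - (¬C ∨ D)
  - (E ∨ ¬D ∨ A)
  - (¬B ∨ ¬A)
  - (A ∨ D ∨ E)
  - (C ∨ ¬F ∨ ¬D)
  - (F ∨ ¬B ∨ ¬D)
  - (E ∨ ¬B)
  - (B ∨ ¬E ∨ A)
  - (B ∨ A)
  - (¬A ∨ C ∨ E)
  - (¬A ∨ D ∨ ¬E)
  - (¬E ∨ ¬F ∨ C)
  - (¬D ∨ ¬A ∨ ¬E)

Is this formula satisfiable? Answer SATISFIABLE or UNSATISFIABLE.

UNSATISFIABLE

A = True:
  propagation gives B=False, F=True, E=False, D=False; an empty clause results — contradiction.
A = False:
  propagation gives C=False, F=True, E=False; an empty clause results — contradiction.
Every branch closes, so no satisfying assignment exists.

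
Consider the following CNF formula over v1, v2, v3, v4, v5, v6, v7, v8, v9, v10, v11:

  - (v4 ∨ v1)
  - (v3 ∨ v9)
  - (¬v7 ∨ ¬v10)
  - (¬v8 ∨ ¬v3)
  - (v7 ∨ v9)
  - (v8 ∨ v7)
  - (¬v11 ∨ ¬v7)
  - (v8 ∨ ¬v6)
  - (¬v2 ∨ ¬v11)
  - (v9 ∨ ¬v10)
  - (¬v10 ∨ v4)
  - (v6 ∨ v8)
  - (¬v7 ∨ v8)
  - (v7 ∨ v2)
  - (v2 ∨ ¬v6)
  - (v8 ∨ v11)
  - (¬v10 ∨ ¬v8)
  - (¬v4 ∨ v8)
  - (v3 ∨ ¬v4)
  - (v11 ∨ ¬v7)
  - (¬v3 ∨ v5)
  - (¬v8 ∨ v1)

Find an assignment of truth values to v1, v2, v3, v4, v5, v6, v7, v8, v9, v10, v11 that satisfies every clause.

Pure literal: v1 appears only positively; assign v1 = True.
Pure literal: v5 appears only positively; assign v5 = True.
Try v2 = True.
  then v11 is forced to False.
  then v8 is forced to True.
  then v3 is forced to False.
  then v9 is forced to True.
  then v10 is forced to False.
  then v4 is forced to False.
  then v7 is forced to False.
v6 is now unconstrained; take v6 = False.

v1 = 1, v2 = 1, v3 = 0, v4 = 0, v5 = 1, v6 = 0, v7 = 0, v8 = 1, v9 = 1, v10 = 0, v11 = 0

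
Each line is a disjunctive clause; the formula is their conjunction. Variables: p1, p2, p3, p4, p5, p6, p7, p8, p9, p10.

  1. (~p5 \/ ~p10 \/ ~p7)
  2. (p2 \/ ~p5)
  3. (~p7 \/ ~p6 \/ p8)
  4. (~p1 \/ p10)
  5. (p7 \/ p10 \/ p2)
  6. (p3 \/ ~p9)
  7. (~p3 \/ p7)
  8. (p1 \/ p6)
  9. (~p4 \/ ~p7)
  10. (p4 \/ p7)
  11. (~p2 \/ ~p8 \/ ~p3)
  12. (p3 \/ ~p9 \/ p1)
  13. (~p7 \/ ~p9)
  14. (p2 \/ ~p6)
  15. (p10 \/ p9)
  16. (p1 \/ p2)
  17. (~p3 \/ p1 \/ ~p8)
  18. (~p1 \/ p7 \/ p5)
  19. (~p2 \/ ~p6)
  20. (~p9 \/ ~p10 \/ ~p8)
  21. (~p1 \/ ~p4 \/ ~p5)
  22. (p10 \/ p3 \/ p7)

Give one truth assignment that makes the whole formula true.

Set p1 = True and propagate.
  then p10 is forced to True.
The remaining clauses are satisfied by p2 = False, p3 = False, p4 = False, p5 = False, p6 = False, p7 = True, p8 = False, p9 = False.
Every clause has at least one true literal under this assignment.

p1 = T, p2 = F, p3 = F, p4 = F, p5 = F, p6 = F, p7 = T, p8 = F, p9 = F, p10 = T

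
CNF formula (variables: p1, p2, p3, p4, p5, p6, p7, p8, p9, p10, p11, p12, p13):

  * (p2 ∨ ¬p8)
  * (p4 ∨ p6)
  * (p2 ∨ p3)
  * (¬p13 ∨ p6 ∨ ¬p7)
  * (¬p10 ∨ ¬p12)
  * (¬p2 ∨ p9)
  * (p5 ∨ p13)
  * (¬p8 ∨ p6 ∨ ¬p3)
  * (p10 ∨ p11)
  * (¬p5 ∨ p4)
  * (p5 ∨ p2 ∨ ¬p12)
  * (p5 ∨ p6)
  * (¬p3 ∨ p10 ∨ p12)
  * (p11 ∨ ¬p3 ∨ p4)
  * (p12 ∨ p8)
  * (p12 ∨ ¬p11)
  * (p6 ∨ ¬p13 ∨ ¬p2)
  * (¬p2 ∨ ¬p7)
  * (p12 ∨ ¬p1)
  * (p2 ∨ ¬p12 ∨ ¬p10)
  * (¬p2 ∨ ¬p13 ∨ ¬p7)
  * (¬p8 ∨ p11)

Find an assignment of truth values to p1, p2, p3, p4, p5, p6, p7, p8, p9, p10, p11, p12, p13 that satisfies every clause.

p1=True  p2=False  p3=True  p4=True  p5=True  p6=False  p7=True  p8=False  p9=True  p10=False  p11=True  p12=True  p13=False

p4 occurs only positively in the remaining clauses — set p4 = True.
Pure literal: p9 appears only positively; assign p9 = True.
Set p1 = True and propagate.
  then p12 is forced to True.
  then p10 is forced to False.
  then p11 is forced to True.
The remaining clauses are satisfied by p2 = False, p3 = True, p5 = True, p6 = False, p7 = True, p8 = False, p13 = False.
Every clause has at least one true literal under this assignment.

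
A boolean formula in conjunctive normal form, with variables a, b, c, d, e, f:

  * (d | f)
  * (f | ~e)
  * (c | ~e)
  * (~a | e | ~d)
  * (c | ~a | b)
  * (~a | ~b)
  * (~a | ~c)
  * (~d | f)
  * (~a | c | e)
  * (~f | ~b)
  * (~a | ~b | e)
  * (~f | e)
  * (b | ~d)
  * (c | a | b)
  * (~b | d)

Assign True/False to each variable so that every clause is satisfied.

a=0  b=0  c=1  d=0  e=1  f=1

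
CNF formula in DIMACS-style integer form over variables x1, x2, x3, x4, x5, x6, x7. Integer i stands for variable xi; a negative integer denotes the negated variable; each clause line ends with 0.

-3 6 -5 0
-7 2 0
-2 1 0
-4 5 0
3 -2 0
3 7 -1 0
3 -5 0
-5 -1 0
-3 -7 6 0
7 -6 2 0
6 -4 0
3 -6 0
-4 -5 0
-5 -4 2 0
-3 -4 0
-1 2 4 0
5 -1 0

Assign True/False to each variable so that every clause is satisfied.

x1=0, x2=0, x3=0, x4=0, x5=0, x6=0, x7=0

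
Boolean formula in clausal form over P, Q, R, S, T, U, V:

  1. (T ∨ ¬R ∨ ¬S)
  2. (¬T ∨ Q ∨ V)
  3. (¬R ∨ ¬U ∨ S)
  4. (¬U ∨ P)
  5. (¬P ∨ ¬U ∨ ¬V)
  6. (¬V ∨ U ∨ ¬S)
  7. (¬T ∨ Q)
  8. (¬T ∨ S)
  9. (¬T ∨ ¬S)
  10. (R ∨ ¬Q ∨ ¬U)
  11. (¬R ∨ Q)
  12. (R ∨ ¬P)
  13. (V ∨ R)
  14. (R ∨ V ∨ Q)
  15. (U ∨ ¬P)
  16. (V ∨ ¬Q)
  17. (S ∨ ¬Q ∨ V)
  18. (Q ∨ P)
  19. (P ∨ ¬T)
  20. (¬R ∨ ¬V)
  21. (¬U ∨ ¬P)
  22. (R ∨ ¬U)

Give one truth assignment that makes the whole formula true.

Try P = False.
  then U is forced to False.
  then Q is forced to True.
  then V is forced to True.
  then S is forced to False.
  then T is forced to False.
  then R is forced to False.
Every clause has at least one true literal under this assignment.

P=F, Q=T, R=F, S=F, T=F, U=F, V=T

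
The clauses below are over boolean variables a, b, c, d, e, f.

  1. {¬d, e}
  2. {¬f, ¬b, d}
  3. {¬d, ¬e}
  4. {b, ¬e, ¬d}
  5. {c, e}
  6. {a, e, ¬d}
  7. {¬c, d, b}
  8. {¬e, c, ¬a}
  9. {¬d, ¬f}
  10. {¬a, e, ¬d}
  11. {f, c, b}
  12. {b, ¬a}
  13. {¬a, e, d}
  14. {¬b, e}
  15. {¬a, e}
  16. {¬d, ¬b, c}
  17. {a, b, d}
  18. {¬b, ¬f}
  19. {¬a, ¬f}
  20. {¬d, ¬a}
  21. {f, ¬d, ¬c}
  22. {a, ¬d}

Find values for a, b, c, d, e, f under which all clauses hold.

a = False, b = True, c = True, d = False, e = True, f = False

Check each clause:
  1. {e, ¬d} — ¬d is true.
  2. {d, ¬f, ¬b} — ¬f is true.
  3. {¬e, ¬d} — ¬d is true.
  4. {¬e, b, ¬d} — b is true.
  5. {e, c} — c is true.
  6. {e, ¬d, a} — ¬d is true.
  7. {d, ¬c, b} — b is true.
  8. {¬a, c, ¬e} — c is true.
  9. {¬d, ¬f} — ¬f is true.
  10. {e, ¬a, ¬d} — ¬d is true.
  11. {c, f, b} — b is true.
  12. {¬a, b} — b is true.
  13. {d, e, ¬a} — e is true.
  14. {e, ¬b} — e is true.
  15. {e, ¬a} — e is true.
  16. {¬d, c, ¬b} — c is true.
  17. {d, b, a} — b is true.
  18. {¬f, ¬b} — ¬f is true.
  19. {¬a, ¬f} — ¬f is true.
  20. {¬a, ¬d} — ¬d is true.
  21. {f, ¬d, ¬c} — ¬d is true.
  22. {¬d, a} — ¬d is true.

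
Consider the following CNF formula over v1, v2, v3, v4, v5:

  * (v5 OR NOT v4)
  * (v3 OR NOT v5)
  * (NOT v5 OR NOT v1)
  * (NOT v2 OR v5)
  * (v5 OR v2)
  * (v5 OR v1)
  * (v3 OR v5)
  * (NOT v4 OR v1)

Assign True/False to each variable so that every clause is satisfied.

v1=F, v2=F, v3=T, v4=F, v5=T

Check each clause:
  1. (v5 OR NOT v4) — NOT v4 is true.
  2. (v3 OR NOT v5) — v3 is true.
  3. (NOT v1 OR NOT v5) — NOT v1 is true.
  4. (NOT v2 OR v5) — v5 is true.
  5. (v5 OR v2) — v5 is true.
  6. (v5 OR v1) — v5 is true.
  7. (v3 OR v5) — v3 is true.
  8. (v1 OR NOT v4) — NOT v4 is true.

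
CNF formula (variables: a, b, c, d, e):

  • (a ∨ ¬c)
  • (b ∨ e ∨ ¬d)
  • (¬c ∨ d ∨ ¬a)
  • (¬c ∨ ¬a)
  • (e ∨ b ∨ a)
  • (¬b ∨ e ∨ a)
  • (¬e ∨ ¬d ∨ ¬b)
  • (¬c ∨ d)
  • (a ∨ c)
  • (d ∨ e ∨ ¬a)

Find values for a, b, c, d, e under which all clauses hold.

a = True  b = False  c = False  d = False  e = True

Branch on a: take a = True.
  then c is forced to False.
Branch on b: take b = False.
Try d = False.
  then e is forced to True.
Every clause has at least one true literal under this assignment.
Check each clause:
  1. (¬c ∨ a) — a is true.
  2. (e ∨ b ∨ ¬d) — ¬d is true.
  3. (¬c ∨ ¬a ∨ d) — ¬c is true.
  4. (¬c ∨ ¬a) — ¬c is true.
  5. (a ∨ b ∨ e) — a is true.
  6. (¬b ∨ e ∨ a) — a is true.
  7. (¬d ∨ ¬e ∨ ¬b) — ¬d is true.
  8. (¬c ∨ d) — ¬c is true.
  9. (c ∨ a) — a is true.
  10. (e ∨ d ∨ ¬a) — e is true.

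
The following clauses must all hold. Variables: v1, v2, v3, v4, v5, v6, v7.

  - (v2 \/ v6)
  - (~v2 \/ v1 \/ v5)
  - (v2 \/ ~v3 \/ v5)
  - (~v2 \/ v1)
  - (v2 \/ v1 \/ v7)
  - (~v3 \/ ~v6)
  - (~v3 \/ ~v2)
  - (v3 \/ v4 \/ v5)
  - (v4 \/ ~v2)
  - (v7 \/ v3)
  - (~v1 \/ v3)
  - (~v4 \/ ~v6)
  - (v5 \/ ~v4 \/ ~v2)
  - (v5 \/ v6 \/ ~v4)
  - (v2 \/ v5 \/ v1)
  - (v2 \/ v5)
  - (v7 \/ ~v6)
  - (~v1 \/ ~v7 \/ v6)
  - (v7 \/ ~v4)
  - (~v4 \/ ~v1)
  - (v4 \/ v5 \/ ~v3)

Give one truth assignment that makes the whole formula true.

v5 occurs only positively in the remaining clauses — set v5 = True.
Set v1 = False and propagate.
  then v2 is forced to False.
  then v6 is forced to True.
  then v7 is forced to True.
  then v3 is forced to False.
  then v4 is forced to False.

v1=False  v2=False  v3=False  v4=False  v5=True  v6=True  v7=True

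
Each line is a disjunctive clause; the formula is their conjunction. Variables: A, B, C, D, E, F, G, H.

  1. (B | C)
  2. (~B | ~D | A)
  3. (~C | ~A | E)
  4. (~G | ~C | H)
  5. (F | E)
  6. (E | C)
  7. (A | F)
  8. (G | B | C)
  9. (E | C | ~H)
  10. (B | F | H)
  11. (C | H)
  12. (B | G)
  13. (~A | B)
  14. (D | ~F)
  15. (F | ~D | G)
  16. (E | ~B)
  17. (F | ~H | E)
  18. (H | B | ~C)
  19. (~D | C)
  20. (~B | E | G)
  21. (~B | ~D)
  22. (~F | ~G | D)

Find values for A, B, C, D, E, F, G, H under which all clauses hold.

A=True, B=True, C=True, D=False, E=True, F=False, G=False, H=True

E occurs only positively in the remaining clauses — set E = True.
Try A = True.
  then B is forced to True.
  then D is forced to False.
  then F is forced to False.
Try C = True.
Try G = False.
H is now unconstrained; take H = True.
Every clause has at least one true literal under this assignment.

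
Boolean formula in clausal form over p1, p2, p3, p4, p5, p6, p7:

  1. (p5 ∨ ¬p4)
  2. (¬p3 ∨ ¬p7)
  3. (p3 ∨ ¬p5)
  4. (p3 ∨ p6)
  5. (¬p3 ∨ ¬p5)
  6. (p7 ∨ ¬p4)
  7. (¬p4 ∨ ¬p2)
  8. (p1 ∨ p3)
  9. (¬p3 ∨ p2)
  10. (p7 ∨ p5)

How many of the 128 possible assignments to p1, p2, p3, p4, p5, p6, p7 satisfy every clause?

The models are:
  p1=1 p2=0 p3=0 p4=0 p5=0 p6=1 p7=1
  p1=1 p2=1 p3=0 p4=0 p5=0 p6=1 p7=1
Count: 2.

2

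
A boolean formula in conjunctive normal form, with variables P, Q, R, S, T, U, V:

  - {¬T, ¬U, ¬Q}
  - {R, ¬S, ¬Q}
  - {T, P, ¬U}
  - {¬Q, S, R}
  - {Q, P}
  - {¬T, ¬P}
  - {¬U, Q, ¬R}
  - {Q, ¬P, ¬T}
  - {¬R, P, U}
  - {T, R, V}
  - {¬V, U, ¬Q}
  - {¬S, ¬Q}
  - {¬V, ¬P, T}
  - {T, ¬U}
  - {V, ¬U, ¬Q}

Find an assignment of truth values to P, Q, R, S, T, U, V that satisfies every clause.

P=True, Q=False, R=True, S=False, T=False, U=False, V=False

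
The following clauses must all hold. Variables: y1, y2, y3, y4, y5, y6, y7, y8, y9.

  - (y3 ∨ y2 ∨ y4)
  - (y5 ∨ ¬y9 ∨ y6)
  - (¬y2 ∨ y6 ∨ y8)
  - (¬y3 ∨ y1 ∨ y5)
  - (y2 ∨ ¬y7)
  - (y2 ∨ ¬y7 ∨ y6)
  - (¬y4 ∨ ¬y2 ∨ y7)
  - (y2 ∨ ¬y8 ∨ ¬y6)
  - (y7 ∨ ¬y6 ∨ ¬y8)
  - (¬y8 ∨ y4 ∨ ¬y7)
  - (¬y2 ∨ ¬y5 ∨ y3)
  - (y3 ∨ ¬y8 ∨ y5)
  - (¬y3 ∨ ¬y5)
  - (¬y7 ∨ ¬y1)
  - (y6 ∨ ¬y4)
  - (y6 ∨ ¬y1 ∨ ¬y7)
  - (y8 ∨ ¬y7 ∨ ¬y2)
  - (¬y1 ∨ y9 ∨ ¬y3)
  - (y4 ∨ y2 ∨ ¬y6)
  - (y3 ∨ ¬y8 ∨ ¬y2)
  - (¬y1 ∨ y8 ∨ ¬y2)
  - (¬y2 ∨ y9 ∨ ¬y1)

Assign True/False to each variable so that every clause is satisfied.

Try y1 = False.
Branch on y2: take y2 = False.
  then y7 is forced to False.
Try y3 = False.
  then y4 is forced to True.
  then y6 is forced to True.
  then y8 is forced to False.
y5, y9 are now unconstrained; take y5 = False, y9 = False.

y1=False, y2=False, y3=False, y4=True, y5=False, y6=True, y7=False, y8=False, y9=False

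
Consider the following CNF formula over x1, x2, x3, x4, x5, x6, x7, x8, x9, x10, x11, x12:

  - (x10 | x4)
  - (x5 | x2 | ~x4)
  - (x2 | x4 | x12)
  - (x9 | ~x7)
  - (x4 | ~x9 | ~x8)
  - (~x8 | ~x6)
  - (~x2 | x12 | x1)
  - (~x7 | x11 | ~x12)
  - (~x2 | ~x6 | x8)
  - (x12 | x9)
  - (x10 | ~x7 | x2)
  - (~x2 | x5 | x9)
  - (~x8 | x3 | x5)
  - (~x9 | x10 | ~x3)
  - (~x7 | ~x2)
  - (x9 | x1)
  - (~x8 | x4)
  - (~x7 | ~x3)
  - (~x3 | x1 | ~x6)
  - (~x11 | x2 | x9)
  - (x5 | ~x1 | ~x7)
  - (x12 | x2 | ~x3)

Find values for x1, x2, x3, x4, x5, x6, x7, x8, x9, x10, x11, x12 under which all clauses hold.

x1=T, x2=T, x3=F, x4=T, x5=F, x6=F, x7=F, x8=F, x9=T, x10=T, x11=T, x12=F

Check each clause:
  1. (x4 | x10) — x10 is true.
  2. (~x4 | x2 | x5) — x2 is true.
  3. (x4 | x2 | x12) — x2 is true.
  4. (x9 | ~x7) — x9 is true.
  5. (~x8 | ~x9 | x4) — ~x8 is true.
  6. (~x8 | ~x6) — ~x8 is true.
  7. (x1 | x12 | ~x2) — x1 is true.
  8. (~x7 | x11 | ~x12) — ~x7 is true.
  9. (~x2 | ~x6 | x8) — ~x6 is true.
  10. (x12 | x9) — x9 is true.
  11. (x10 | x2 | ~x7) — ~x7 is true.
  12. (~x2 | x9 | x5) — x9 is true.
  13. (x5 | ~x8 | x3) — ~x8 is true.
  14. (~x3 | ~x9 | x10) — x10 is true.
  15. (~x7 | ~x2) — ~x7 is true.
  16. (x9 | x1) — x1 is true.
  17. (x4 | ~x8) — ~x8 is true.
  18. (~x7 | ~x3) — ~x7 is true.
  19. (~x3 | ~x6 | x1) — x1 is true.
  20. (x9 | ~x11 | x2) — x9 is true.
  21. (x5 | ~x1 | ~x7) — ~x7 is true.
  22. (x12 | x2 | ~x3) — x2 is true.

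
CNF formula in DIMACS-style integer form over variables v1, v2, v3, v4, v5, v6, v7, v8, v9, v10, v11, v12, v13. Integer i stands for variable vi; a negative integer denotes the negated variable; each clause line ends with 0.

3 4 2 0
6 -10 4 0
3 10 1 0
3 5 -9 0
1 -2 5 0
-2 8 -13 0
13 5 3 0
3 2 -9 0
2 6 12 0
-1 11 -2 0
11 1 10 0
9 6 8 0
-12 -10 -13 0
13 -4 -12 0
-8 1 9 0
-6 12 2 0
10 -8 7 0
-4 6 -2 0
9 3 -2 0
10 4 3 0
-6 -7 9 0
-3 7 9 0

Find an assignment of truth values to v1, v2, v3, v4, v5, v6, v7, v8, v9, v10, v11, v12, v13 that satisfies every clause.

Pure literal: v5 appears only positively; assign v5 = True.
v11 occurs only positively in the remaining clauses — set v11 = True.
Branch on v1: take v1 = False.
Set v2 = False and propagate.
Set v3 = True and propagate.
For the remaining variables, v4 = False, v6 = True, v7 = True, v8 = False, v9 = True, v10 = False, v12 = True, v13 = False works.
Check each clause:
  1. (v4 || v2 || v3) — v3 is true.
  2. (!v10 || v6 || v4) — v6 is true.
  3. (v3 || v1 || v10) — v3 is true.
  4. (v3 || !v9 || v5) — v3 is true.
  5. (!v2 || v5 || v1) — v5 is true.
  6. (!v13 || !v2 || v8) — !v13 is true.
  7. (v13 || v5 || v3) — v3 is true.
  8. (v3 || !v9 || v2) — v3 is true.
  9. (v6 || v12 || v2) — v12 is true.
  10. (v11 || !v2 || !v1) — v11 is true.
  11. (v10 || v11 || v1) — v11 is true.
  12. (v9 || v6 || v8) — v9 is true.
  13. (!v12 || !v10 || !v13) — !v13 is true.
  14. (!v4 || !v12 || v13) — !v4 is true.
  15. (!v8 || v9 || v1) — !v8 is true.
  16. (!v6 || v2 || v12) — v12 is true.
  17. (!v8 || v7 || v10) — !v8 is true.
  18. (!v2 || v6 || !v4) — !v4 is true.
  19. (v3 || !v2 || v9) — v9 is true.
  20. (v3 || v4 || v10) — v3 is true.
  21. (!v7 || !v6 || v9) — v9 is true.
  22. (v7 || v9 || !v3) — v9 is true.

v1=F  v2=F  v3=T  v4=F  v5=T  v6=T  v7=T  v8=F  v9=T  v10=F  v11=T  v12=T  v13=F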